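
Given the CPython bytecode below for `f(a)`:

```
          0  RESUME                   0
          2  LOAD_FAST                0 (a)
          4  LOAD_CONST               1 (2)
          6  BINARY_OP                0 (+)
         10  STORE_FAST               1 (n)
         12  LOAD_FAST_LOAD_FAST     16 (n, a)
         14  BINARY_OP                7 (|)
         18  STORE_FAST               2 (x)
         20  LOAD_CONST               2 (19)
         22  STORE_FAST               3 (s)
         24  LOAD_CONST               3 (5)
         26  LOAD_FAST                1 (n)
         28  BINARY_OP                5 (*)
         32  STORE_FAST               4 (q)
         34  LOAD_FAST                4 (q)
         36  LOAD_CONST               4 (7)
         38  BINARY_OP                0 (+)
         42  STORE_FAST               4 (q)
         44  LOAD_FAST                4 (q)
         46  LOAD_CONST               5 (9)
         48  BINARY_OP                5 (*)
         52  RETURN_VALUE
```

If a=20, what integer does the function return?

1053

LOAD_FAST a → push 20. Stack: [20]
LOAD_CONST → push 2. Stack: [20, 2]
BINARY_OP + → 20 + 2 = 22. Stack: [22]
STORE_FAST n → n=22. Stack: []
LOAD_FAST_LOAD_FAST n,a → push 22,20. Stack: [22, 20]
BINARY_OP | → 22 | 20 = 22. Stack: [22]
STORE_FAST x → x=22. Stack: []
LOAD_CONST → push 19. Stack: [19]
STORE_FAST s → s=19. Stack: []
LOAD_CONST → push 5. Stack: [5]
LOAD_FAST n → push 22. Stack: [5, 22]
BINARY_OP * → 5 * 22 = 110. Stack: [110]
STORE_FAST q → q=110. Stack: []
LOAD_FAST q → push 110. Stack: [110]
LOAD_CONST → push 7. Stack: [110, 7]
BINARY_OP + → 110 + 7 = 117. Stack: [117]
STORE_FAST q → q=117. Stack: []
LOAD_FAST q → push 117. Stack: [117]
LOAD_CONST → push 9. Stack: [117, 9]
BINARY_OP * → 117 * 9 = 1053. Stack: [1053]
RETURN_VALUE → return 1053.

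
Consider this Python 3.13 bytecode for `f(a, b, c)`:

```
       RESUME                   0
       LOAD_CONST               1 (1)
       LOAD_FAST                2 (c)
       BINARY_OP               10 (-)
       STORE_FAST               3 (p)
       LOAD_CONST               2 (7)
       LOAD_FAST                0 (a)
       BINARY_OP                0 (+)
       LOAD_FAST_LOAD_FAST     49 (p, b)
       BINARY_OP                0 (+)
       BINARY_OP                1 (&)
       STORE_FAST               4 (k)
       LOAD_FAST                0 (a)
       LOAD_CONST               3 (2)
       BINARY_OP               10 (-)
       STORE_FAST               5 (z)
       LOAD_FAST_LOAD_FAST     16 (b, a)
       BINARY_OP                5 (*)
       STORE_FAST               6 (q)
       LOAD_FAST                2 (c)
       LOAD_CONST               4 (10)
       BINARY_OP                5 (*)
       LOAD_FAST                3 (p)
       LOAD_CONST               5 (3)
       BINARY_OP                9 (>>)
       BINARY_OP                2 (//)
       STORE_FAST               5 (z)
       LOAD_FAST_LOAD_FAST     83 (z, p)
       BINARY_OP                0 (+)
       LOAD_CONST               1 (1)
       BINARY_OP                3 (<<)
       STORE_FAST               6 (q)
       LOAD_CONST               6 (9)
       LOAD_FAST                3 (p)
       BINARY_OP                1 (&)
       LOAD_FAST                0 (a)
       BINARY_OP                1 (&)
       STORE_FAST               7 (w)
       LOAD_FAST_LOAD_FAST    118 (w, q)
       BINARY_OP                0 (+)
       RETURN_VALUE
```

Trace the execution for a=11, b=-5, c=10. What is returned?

-117

LOAD_CONST → push 1. Stack: [1]
LOAD_FAST c → push 10. Stack: [1, 10]
BINARY_OP - → 1 - 10 = -9. Stack: [-9]
STORE_FAST p → p=-9. Stack: []
LOAD_CONST → push 7. Stack: [7]
LOAD_FAST a → push 11. Stack: [7, 11]
BINARY_OP + → 7 + 11 = 18. Stack: [18]
LOAD_FAST_LOAD_FAST p,b → push -9,-5. Stack: [18, -9, -5]
BINARY_OP + → -9 + -5 = -14. Stack: [18, -14]
BINARY_OP & → 18 & -14 = 18. Stack: [18]
STORE_FAST k → k=18. Stack: []
LOAD_FAST a → push 11. Stack: [11]
LOAD_CONST → push 2. Stack: [11, 2]
BINARY_OP - → 11 - 2 = 9. Stack: [9]
STORE_FAST z → z=9. Stack: []
LOAD_FAST_LOAD_FAST b,a → push -5,11. Stack: [-5, 11]
BINARY_OP * → -5 * 11 = -55. Stack: [-55]
STORE_FAST q → q=-55. Stack: []
LOAD_FAST c → push 10. Stack: [10]
LOAD_CONST → push 10. Stack: [10, 10]
BINARY_OP * → 10 * 10 = 100. Stack: [100]
LOAD_FAST p → push -9. Stack: [100, -9]
LOAD_CONST → push 3. Stack: [100, -9, 3]
BINARY_OP >> → -9 >> 3 = -2. Stack: [100, -2]
BINARY_OP // → 100 // -2 = -50. Stack: [-50]
STORE_FAST z → z=-50. Stack: []
LOAD_FAST_LOAD_FAST z,p → push -50,-9. Stack: [-50, -9]
BINARY_OP + → -50 + -9 = -59. Stack: [-59]
LOAD_CONST → push 1. Stack: [-59, 1]
BINARY_OP << → -59 << 1 = -118. Stack: [-118]
STORE_FAST q → q=-118. Stack: []
LOAD_CONST → push 9. Stack: [9]
LOAD_FAST p → push -9. Stack: [9, -9]
BINARY_OP & → 9 & -9 = 1. Stack: [1]
LOAD_FAST a → push 11. Stack: [1, 11]
BINARY_OP & → 1 & 11 = 1. Stack: [1]
STORE_FAST w → w=1. Stack: []
LOAD_FAST_LOAD_FAST w,q → push 1,-118. Stack: [1, -118]
BINARY_OP + → 1 + -118 = -117. Stack: [-117]
RETURN_VALUE → return -117.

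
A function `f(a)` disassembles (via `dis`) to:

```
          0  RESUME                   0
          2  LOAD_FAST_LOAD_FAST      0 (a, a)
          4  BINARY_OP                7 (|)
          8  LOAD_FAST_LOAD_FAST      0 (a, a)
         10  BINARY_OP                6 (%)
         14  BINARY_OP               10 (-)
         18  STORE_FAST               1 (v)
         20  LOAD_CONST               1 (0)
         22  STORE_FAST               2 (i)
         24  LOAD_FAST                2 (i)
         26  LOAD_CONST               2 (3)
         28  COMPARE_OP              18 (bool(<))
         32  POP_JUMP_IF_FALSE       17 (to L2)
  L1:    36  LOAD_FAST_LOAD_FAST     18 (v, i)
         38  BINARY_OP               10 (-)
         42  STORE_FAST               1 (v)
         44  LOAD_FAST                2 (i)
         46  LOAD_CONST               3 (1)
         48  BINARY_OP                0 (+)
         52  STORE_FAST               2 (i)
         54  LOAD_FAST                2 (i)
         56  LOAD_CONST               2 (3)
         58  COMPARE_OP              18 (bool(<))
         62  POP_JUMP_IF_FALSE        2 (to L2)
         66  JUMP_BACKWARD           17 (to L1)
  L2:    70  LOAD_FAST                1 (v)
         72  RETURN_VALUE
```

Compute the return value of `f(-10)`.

LOAD_FAST_LOAD_FAST a,a → push -10,-10. Stack: [-10, -10]
BINARY_OP | → -10 | -10 = -10. Stack: [-10]
LOAD_FAST_LOAD_FAST a,a → push -10,-10. Stack: [-10, -10, -10]
BINARY_OP % → -10 % -10 = 0. Stack: [-10, 0]
BINARY_OP - → -10 - 0 = -10. Stack: [-10]
STORE_FAST v → v=-10. Stack: []
LOAD_CONST → push 0. Stack: [0]
STORE_FAST i → i=0. Stack: []
LOAD_FAST i → push 0. Stack: [0]
LOAD_CONST → push 3. Stack: [0, 3]
COMPARE_OP bool(<) → 0 vs 3 = True. Stack: [True]
POP_JUMP_IF_FALSE → pop True; no jump. Stack: []
LOAD_FAST_LOAD_FAST v,i → push -10,0. Stack: [-10, 0]
BINARY_OP - → -10 - 0 = -10. Stack: [-10]
STORE_FAST v → v=-10. Stack: []
LOAD_FAST i → push 0. Stack: [0]
LOAD_CONST → push 1. Stack: [0, 1]
BINARY_OP + → 0 + 1 = 1. Stack: [1]
STORE_FAST i → i=1. Stack: []
LOAD_FAST i → push 1. Stack: [1]
LOAD_CONST → push 3. Stack: [1, 3]
COMPARE_OP bool(<) → 1 vs 3 = True. Stack: [True]
POP_JUMP_IF_FALSE → pop True; no jump. Stack: []
LOAD_FAST_LOAD_FAST v,i → push -10,1. Stack: [-10, 1]
BINARY_OP - → -10 - 1 = -11. Stack: [-11]
STORE_FAST v → v=-11. Stack: []
LOAD_FAST i → push 1. Stack: [1]
LOAD_CONST → push 1. Stack: [1, 1]
BINARY_OP + → 1 + 1 = 2. Stack: [2]
STORE_FAST i → i=2. Stack: []
LOAD_FAST i → push 2. Stack: [2]
LOAD_CONST → push 3. Stack: [2, 3]
COMPARE_OP bool(<) → 2 vs 3 = True. Stack: [True]
POP_JUMP_IF_FALSE → pop True; no jump. Stack: []
LOAD_FAST_LOAD_FAST v,i → push -11,2. Stack: [-11, 2]
BINARY_OP - → -11 - 2 = -13. Stack: [-13]
STORE_FAST v → v=-13. Stack: []
LOAD_FAST i → push 2. Stack: [2]
LOAD_CONST → push 1. Stack: [2, 1]
BINARY_OP + → 2 + 1 = 3. Stack: [3]
STORE_FAST i → i=3. Stack: []
LOAD_FAST i → push 3. Stack: [3]
LOAD_CONST → push 3. Stack: [3, 3]
COMPARE_OP bool(<) → 3 vs 3 = False. Stack: [False]
POP_JUMP_IF_FALSE → pop False; jump. Stack: []
LOAD_FAST v → push -13. Stack: [-13]
RETURN_VALUE → return -13.

-13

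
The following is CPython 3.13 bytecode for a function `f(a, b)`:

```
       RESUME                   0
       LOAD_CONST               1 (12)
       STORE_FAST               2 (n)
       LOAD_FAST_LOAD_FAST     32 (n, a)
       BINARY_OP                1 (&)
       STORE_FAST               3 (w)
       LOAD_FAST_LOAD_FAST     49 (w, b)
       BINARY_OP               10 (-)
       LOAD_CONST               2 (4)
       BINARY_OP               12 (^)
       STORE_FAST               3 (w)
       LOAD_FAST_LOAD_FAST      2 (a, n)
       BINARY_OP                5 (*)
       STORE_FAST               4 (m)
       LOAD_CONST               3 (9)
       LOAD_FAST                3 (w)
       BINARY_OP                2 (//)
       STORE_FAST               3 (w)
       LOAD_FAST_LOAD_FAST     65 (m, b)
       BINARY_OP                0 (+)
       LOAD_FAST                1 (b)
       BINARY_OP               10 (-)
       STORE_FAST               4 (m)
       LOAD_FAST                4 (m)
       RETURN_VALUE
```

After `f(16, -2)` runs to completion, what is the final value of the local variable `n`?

LOAD_CONST → push 12. Stack: [12]
STORE_FAST n → n=12. Stack: []
LOAD_FAST_LOAD_FAST n,a → push 12,16. Stack: [12, 16]
BINARY_OP & → 12 & 16 = 0. Stack: [0]
STORE_FAST w → w=0. Stack: []
LOAD_FAST_LOAD_FAST w,b → push 0,-2. Stack: [0, -2]
BINARY_OP - → 0 - -2 = 2. Stack: [2]
LOAD_CONST → push 4. Stack: [2, 4]
BINARY_OP ^ → 2 ^ 4 = 6. Stack: [6]
STORE_FAST w → w=6. Stack: []
LOAD_FAST_LOAD_FAST a,n → push 16,12. Stack: [16, 12]
BINARY_OP * → 16 * 12 = 192. Stack: [192]
STORE_FAST m → m=192. Stack: []
LOAD_CONST → push 9. Stack: [9]
LOAD_FAST w → push 6. Stack: [9, 6]
BINARY_OP // → 9 // 6 = 1. Stack: [1]
STORE_FAST w → w=1. Stack: []
LOAD_FAST_LOAD_FAST m,b → push 192,-2. Stack: [192, -2]
BINARY_OP + → 192 + -2 = 190. Stack: [190]
LOAD_FAST b → push -2. Stack: [190, -2]
BINARY_OP - → 190 - -2 = 192. Stack: [192]
STORE_FAST m → m=192. Stack: []
LOAD_FAST m → push 192. Stack: [192]
RETURN_VALUE → return 192.

12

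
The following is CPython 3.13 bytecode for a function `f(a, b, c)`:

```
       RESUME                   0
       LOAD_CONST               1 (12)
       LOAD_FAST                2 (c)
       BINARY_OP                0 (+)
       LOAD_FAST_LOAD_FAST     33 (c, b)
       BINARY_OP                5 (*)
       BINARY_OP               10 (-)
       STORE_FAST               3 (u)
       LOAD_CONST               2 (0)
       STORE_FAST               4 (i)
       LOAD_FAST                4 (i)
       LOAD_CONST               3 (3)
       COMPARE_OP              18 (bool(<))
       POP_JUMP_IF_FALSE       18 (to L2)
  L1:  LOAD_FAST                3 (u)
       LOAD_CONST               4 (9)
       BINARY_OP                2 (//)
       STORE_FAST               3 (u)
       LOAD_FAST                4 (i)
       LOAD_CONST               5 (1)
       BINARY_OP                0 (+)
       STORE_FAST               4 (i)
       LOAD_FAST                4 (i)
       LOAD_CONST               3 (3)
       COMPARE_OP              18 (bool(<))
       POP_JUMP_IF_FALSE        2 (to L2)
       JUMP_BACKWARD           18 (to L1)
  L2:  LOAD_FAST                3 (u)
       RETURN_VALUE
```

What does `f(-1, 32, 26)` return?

-2

LOAD_CONST → push 12. Stack: [12]
LOAD_FAST c → push 26. Stack: [12, 26]
BINARY_OP + → 12 + 26 = 38. Stack: [38]
LOAD_FAST_LOAD_FAST c,b → push 26,32. Stack: [38, 26, 32]
BINARY_OP * → 26 * 32 = 832. Stack: [38, 832]
BINARY_OP - → 38 - 832 = -794. Stack: [-794]
STORE_FAST u → u=-794. Stack: []
LOAD_CONST → push 0. Stack: [0]
STORE_FAST i → i=0. Stack: []
LOAD_FAST i → push 0. Stack: [0]
LOAD_CONST → push 3. Stack: [0, 3]
COMPARE_OP bool(<) → 0 vs 3 = True. Stack: [True]
POP_JUMP_IF_FALSE → pop True; no jump. Stack: []
LOAD_FAST u → push -794. Stack: [-794]
LOAD_CONST → push 9. Stack: [-794, 9]
BINARY_OP // → -794 // 9 = -89. Stack: [-89]
STORE_FAST u → u=-89. Stack: []
LOAD_FAST i → push 0. Stack: [0]
LOAD_CONST → push 1. Stack: [0, 1]
BINARY_OP + → 0 + 1 = 1. Stack: [1]
STORE_FAST i → i=1. Stack: []
LOAD_FAST i → push 1. Stack: [1]
LOAD_CONST → push 3. Stack: [1, 3]
COMPARE_OP bool(<) → 1 vs 3 = True. Stack: [True]
POP_JUMP_IF_FALSE → pop True; no jump. Stack: []
LOAD_FAST u → push -89. Stack: [-89]
LOAD_CONST → push 9. Stack: [-89, 9]
BINARY_OP // → -89 // 9 = -10. Stack: [-10]
STORE_FAST u → u=-10. Stack: []
LOAD_FAST i → push 1. Stack: [1]
LOAD_CONST → push 1. Stack: [1, 1]
BINARY_OP + → 1 + 1 = 2. Stack: [2]
STORE_FAST i → i=2. Stack: []
LOAD_FAST i → push 2. Stack: [2]
LOAD_CONST → push 3. Stack: [2, 3]
COMPARE_OP bool(<) → 2 vs 3 = True. Stack: [True]
POP_JUMP_IF_FALSE → pop True; no jump. Stack: []
LOAD_FAST u → push -10. Stack: [-10]
LOAD_CONST → push 9. Stack: [-10, 9]
BINARY_OP // → -10 // 9 = -2. Stack: [-2]
STORE_FAST u → u=-2. Stack: []
LOAD_FAST i → push 2. Stack: [2]
LOAD_CONST → push 1. Stack: [2, 1]
BINARY_OP + → 2 + 1 = 3. Stack: [3]
STORE_FAST i → i=3. Stack: []
LOAD_FAST i → push 3. Stack: [3]
LOAD_CONST → push 3. Stack: [3, 3]
COMPARE_OP bool(<) → 3 vs 3 = False. Stack: [False]
POP_JUMP_IF_FALSE → pop False; jump. Stack: []
LOAD_FAST u → push -2. Stack: [-2]
RETURN_VALUE → return -2.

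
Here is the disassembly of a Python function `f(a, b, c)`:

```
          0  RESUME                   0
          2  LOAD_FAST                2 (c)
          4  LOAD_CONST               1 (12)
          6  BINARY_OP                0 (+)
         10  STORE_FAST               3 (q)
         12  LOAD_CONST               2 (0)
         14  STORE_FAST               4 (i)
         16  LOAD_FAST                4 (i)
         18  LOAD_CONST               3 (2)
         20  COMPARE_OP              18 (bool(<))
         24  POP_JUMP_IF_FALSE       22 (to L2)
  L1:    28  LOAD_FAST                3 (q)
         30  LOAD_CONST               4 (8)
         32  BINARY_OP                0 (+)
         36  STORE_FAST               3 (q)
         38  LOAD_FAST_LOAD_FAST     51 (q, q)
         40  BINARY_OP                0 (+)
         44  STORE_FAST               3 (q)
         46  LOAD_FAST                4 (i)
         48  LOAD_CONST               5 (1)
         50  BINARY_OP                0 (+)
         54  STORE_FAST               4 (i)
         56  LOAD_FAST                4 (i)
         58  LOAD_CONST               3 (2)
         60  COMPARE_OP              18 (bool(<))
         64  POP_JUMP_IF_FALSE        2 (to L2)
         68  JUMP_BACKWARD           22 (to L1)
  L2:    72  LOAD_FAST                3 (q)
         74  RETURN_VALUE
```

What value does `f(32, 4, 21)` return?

LOAD_FAST c → push 21. Stack: [21]
LOAD_CONST → push 12. Stack: [21, 12]
BINARY_OP + → 21 + 12 = 33. Stack: [33]
STORE_FAST q → q=33. Stack: []
LOAD_CONST → push 0. Stack: [0]
STORE_FAST i → i=0. Stack: []
LOAD_FAST i → push 0. Stack: [0]
LOAD_CONST → push 2. Stack: [0, 2]
COMPARE_OP bool(<) → 0 vs 2 = True. Stack: [True]
POP_JUMP_IF_FALSE → pop True; no jump. Stack: []
LOAD_FAST q → push 33. Stack: [33]
LOAD_CONST → push 8. Stack: [33, 8]
BINARY_OP + → 33 + 8 = 41. Stack: [41]
STORE_FAST q → q=41. Stack: []
LOAD_FAST_LOAD_FAST q,q → push 41,41. Stack: [41, 41]
BINARY_OP + → 41 + 41 = 82. Stack: [82]
STORE_FAST q → q=82. Stack: []
LOAD_FAST i → push 0. Stack: [0]
LOAD_CONST → push 1. Stack: [0, 1]
BINARY_OP + → 0 + 1 = 1. Stack: [1]
STORE_FAST i → i=1. Stack: []
LOAD_FAST i → push 1. Stack: [1]
LOAD_CONST → push 2. Stack: [1, 2]
COMPARE_OP bool(<) → 1 vs 2 = True. Stack: [True]
POP_JUMP_IF_FALSE → pop True; no jump. Stack: []
LOAD_FAST q → push 82. Stack: [82]
LOAD_CONST → push 8. Stack: [82, 8]
BINARY_OP + → 82 + 8 = 90. Stack: [90]
STORE_FAST q → q=90. Stack: []
LOAD_FAST_LOAD_FAST q,q → push 90,90. Stack: [90, 90]
BINARY_OP + → 90 + 90 = 180. Stack: [180]
STORE_FAST q → q=180. Stack: []
LOAD_FAST i → push 1. Stack: [1]
LOAD_CONST → push 1. Stack: [1, 1]
BINARY_OP + → 1 + 1 = 2. Stack: [2]
STORE_FAST i → i=2. Stack: []
LOAD_FAST i → push 2. Stack: [2]
LOAD_CONST → push 2. Stack: [2, 2]
COMPARE_OP bool(<) → 2 vs 2 = False. Stack: [False]
POP_JUMP_IF_FALSE → pop False; jump. Stack: []
LOAD_FAST q → push 180. Stack: [180]
RETURN_VALUE → return 180.

180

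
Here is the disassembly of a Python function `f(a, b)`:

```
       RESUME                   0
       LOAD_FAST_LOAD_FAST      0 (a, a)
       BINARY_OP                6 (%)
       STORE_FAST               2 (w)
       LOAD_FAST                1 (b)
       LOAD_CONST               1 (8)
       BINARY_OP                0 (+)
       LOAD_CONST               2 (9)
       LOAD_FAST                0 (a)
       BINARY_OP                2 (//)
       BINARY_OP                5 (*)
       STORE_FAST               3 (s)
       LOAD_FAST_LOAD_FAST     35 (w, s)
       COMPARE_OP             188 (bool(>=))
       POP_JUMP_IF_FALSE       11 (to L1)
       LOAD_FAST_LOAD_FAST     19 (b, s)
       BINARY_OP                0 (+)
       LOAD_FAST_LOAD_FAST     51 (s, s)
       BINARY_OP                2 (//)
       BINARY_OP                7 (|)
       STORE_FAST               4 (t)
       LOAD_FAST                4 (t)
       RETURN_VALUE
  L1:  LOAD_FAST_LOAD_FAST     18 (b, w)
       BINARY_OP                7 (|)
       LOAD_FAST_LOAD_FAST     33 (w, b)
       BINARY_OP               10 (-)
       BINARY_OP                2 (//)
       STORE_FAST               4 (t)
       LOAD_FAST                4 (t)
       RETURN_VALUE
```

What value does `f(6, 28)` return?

-1

LOAD_FAST_LOAD_FAST a,a → push 6,6. Stack: [6, 6]
BINARY_OP % → 6 % 6 = 0. Stack: [0]
STORE_FAST w → w=0. Stack: []
LOAD_FAST b → push 28. Stack: [28]
LOAD_CONST → push 8. Stack: [28, 8]
BINARY_OP + → 28 + 8 = 36. Stack: [36]
LOAD_CONST → push 9. Stack: [36, 9]
LOAD_FAST a → push 6. Stack: [36, 9, 6]
BINARY_OP // → 9 // 6 = 1. Stack: [36, 1]
BINARY_OP * → 36 * 1 = 36. Stack: [36]
STORE_FAST s → s=36. Stack: []
LOAD_FAST_LOAD_FAST w,s → push 0,36. Stack: [0, 36]
COMPARE_OP bool(>=) → 0 vs 36 = False. Stack: [False]
POP_JUMP_IF_FALSE → pop False; jump. Stack: []
LOAD_FAST_LOAD_FAST b,w → push 28,0. Stack: [28, 0]
BINARY_OP | → 28 | 0 = 28. Stack: [28]
LOAD_FAST_LOAD_FAST w,b → push 0,28. Stack: [28, 0, 28]
BINARY_OP - → 0 - 28 = -28. Stack: [28, -28]
BINARY_OP // → 28 // -28 = -1. Stack: [-1]
STORE_FAST t → t=-1. Stack: []
LOAD_FAST t → push -1. Stack: [-1]
RETURN_VALUE → return -1.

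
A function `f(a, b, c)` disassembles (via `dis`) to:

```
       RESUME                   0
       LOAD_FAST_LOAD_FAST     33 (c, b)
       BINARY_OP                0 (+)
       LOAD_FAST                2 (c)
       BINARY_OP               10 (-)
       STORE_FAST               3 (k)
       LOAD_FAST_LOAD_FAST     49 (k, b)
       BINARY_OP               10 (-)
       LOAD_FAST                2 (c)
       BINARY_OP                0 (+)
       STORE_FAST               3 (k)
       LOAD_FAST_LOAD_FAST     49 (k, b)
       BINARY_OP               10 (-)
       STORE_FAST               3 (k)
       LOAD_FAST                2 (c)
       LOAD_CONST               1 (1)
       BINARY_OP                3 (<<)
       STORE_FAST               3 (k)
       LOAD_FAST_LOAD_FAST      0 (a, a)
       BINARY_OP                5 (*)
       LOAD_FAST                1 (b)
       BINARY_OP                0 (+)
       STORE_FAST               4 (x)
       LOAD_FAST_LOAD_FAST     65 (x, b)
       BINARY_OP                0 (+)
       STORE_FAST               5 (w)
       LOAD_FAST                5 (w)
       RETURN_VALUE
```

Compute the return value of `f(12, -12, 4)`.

120

LOAD_FAST_LOAD_FAST c,b → push 4,-12. Stack: [4, -12]
BINARY_OP + → 4 + -12 = -8. Stack: [-8]
LOAD_FAST c → push 4. Stack: [-8, 4]
BINARY_OP - → -8 - 4 = -12. Stack: [-12]
STORE_FAST k → k=-12. Stack: []
LOAD_FAST_LOAD_FAST k,b → push -12,-12. Stack: [-12, -12]
BINARY_OP - → -12 - -12 = 0. Stack: [0]
LOAD_FAST c → push 4. Stack: [0, 4]
BINARY_OP + → 0 + 4 = 4. Stack: [4]
STORE_FAST k → k=4. Stack: []
LOAD_FAST_LOAD_FAST k,b → push 4,-12. Stack: [4, -12]
BINARY_OP - → 4 - -12 = 16. Stack: [16]
STORE_FAST k → k=16. Stack: []
LOAD_FAST c → push 4. Stack: [4]
LOAD_CONST → push 1. Stack: [4, 1]
BINARY_OP << → 4 << 1 = 8. Stack: [8]
STORE_FAST k → k=8. Stack: []
LOAD_FAST_LOAD_FAST a,a → push 12,12. Stack: [12, 12]
BINARY_OP * → 12 * 12 = 144. Stack: [144]
LOAD_FAST b → push -12. Stack: [144, -12]
BINARY_OP + → 144 + -12 = 132. Stack: [132]
STORE_FAST x → x=132. Stack: []
LOAD_FAST_LOAD_FAST x,b → push 132,-12. Stack: [132, -12]
BINARY_OP + → 132 + -12 = 120. Stack: [120]
STORE_FAST w → w=120. Stack: []
LOAD_FAST w → push 120. Stack: [120]
RETURN_VALUE → return 120.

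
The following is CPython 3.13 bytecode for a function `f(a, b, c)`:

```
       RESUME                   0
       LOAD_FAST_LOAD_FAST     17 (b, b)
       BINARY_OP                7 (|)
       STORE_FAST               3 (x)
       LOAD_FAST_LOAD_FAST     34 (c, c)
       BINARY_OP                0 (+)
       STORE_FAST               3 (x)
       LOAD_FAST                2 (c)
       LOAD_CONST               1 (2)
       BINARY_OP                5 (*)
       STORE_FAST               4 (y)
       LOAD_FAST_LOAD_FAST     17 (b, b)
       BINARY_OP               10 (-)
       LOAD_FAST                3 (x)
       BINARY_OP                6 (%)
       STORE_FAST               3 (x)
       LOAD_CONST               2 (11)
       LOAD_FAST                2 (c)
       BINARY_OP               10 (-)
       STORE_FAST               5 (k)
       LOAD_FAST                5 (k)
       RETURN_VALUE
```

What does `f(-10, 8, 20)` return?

LOAD_FAST_LOAD_FAST b,b → push 8,8. Stack: [8, 8]
BINARY_OP | → 8 | 8 = 8. Stack: [8]
STORE_FAST x → x=8. Stack: []
LOAD_FAST_LOAD_FAST c,c → push 20,20. Stack: [20, 20]
BINARY_OP + → 20 + 20 = 40. Stack: [40]
STORE_FAST x → x=40. Stack: []
LOAD_FAST c → push 20. Stack: [20]
LOAD_CONST → push 2. Stack: [20, 2]
BINARY_OP * → 20 * 2 = 40. Stack: [40]
STORE_FAST y → y=40. Stack: []
LOAD_FAST_LOAD_FAST b,b → push 8,8. Stack: [8, 8]
BINARY_OP - → 8 - 8 = 0. Stack: [0]
LOAD_FAST x → push 40. Stack: [0, 40]
BINARY_OP % → 0 % 40 = 0. Stack: [0]
STORE_FAST x → x=0. Stack: []
LOAD_CONST → push 11. Stack: [11]
LOAD_FAST c → push 20. Stack: [11, 20]
BINARY_OP - → 11 - 20 = -9. Stack: [-9]
STORE_FAST k → k=-9. Stack: []
LOAD_FAST k → push -9. Stack: [-9]
RETURN_VALUE → return -9.

-9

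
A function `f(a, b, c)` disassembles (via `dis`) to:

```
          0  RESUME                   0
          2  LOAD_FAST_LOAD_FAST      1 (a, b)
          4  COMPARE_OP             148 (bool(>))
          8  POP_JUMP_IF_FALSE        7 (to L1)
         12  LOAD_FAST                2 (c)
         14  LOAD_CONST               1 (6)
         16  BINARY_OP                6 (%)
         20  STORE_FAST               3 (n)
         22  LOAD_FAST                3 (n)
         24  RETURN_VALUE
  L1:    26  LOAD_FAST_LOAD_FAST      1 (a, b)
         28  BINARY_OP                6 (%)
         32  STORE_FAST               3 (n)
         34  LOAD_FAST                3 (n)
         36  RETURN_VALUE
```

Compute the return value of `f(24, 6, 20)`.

LOAD_FAST_LOAD_FAST a,b → push 24,6. Stack: [24, 6]
COMPARE_OP bool(>) → 24 vs 6 = True. Stack: [True]
POP_JUMP_IF_FALSE → pop True; no jump. Stack: []
LOAD_FAST c → push 20. Stack: [20]
LOAD_CONST → push 6. Stack: [20, 6]
BINARY_OP % → 20 % 6 = 2. Stack: [2]
STORE_FAST n → n=2. Stack: []
LOAD_FAST n → push 2. Stack: [2]
RETURN_VALUE → return 2.

2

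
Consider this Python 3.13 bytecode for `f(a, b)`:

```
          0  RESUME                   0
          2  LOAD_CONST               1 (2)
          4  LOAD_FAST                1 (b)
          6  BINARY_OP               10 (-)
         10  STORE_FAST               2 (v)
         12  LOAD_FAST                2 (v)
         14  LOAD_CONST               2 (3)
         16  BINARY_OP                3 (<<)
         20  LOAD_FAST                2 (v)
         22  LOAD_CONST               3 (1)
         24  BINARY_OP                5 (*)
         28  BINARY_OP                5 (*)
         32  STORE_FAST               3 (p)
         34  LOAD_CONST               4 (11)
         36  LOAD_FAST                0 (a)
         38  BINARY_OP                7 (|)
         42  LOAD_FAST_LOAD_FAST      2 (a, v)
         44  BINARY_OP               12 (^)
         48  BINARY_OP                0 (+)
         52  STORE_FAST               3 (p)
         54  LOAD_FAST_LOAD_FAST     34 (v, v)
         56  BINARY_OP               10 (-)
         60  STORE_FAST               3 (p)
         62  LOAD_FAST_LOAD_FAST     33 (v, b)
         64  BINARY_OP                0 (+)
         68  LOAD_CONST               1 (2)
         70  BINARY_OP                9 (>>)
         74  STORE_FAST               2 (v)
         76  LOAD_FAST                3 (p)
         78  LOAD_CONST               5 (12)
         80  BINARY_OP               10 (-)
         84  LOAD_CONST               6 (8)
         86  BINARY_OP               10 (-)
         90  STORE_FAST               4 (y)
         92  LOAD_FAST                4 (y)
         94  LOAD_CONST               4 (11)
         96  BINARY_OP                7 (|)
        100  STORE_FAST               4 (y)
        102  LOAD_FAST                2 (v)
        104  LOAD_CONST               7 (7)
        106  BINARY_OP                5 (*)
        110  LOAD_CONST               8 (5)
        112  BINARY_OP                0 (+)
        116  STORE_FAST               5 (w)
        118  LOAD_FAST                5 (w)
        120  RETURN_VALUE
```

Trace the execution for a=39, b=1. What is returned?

5

LOAD_CONST → push 2. Stack: [2]
LOAD_FAST b → push 1. Stack: [2, 1]
BINARY_OP - → 2 - 1 = 1. Stack: [1]
STORE_FAST v → v=1. Stack: []
LOAD_FAST v → push 1. Stack: [1]
LOAD_CONST → push 3. Stack: [1, 3]
BINARY_OP << → 1 << 3 = 8. Stack: [8]
LOAD_FAST v → push 1. Stack: [8, 1]
LOAD_CONST → push 1. Stack: [8, 1, 1]
BINARY_OP * → 1 * 1 = 1. Stack: [8, 1]
BINARY_OP * → 8 * 1 = 8. Stack: [8]
STORE_FAST p → p=8. Stack: []
LOAD_CONST → push 11. Stack: [11]
LOAD_FAST a → push 39. Stack: [11, 39]
BINARY_OP | → 11 | 39 = 47. Stack: [47]
LOAD_FAST_LOAD_FAST a,v → push 39,1. Stack: [47, 39, 1]
BINARY_OP ^ → 39 ^ 1 = 38. Stack: [47, 38]
BINARY_OP + → 47 + 38 = 85. Stack: [85]
STORE_FAST p → p=85. Stack: []
LOAD_FAST_LOAD_FAST v,v → push 1,1. Stack: [1, 1]
BINARY_OP - → 1 - 1 = 0. Stack: [0]
STORE_FAST p → p=0. Stack: []
LOAD_FAST_LOAD_FAST v,b → push 1,1. Stack: [1, 1]
BINARY_OP + → 1 + 1 = 2. Stack: [2]
LOAD_CONST → push 2. Stack: [2, 2]
BINARY_OP >> → 2 >> 2 = 0. Stack: [0]
STORE_FAST v → v=0. Stack: []
LOAD_FAST p → push 0. Stack: [0]
LOAD_CONST → push 12. Stack: [0, 12]
BINARY_OP - → 0 - 12 = -12. Stack: [-12]
LOAD_CONST → push 8. Stack: [-12, 8]
BINARY_OP - → -12 - 8 = -20. Stack: [-20]
STORE_FAST y → y=-20. Stack: []
LOAD_FAST y → push -20. Stack: [-20]
LOAD_CONST → push 11. Stack: [-20, 11]
BINARY_OP | → -20 | 11 = -17. Stack: [-17]
STORE_FAST y → y=-17. Stack: []
LOAD_FAST v → push 0. Stack: [0]
LOAD_CONST → push 7. Stack: [0, 7]
BINARY_OP * → 0 * 7 = 0. Stack: [0]
LOAD_CONST → push 5. Stack: [0, 5]
BINARY_OP + → 0 + 5 = 5. Stack: [5]
STORE_FAST w → w=5. Stack: []
LOAD_FAST w → push 5. Stack: [5]
RETURN_VALUE → return 5.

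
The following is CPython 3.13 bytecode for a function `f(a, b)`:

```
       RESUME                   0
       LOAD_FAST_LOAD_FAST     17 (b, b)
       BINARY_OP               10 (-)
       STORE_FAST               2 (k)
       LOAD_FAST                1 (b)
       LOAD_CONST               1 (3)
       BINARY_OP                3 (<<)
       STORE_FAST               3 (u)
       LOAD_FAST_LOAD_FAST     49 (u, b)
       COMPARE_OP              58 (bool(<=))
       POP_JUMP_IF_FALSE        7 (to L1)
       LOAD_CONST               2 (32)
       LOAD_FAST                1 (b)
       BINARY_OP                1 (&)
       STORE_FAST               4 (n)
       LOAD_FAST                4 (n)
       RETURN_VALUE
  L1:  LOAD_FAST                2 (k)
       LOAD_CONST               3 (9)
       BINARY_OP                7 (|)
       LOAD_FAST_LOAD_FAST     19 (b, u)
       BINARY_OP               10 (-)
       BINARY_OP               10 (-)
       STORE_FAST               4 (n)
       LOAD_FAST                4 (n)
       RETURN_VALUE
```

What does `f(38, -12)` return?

LOAD_FAST_LOAD_FAST b,b → push -12,-12. Stack: [-12, -12]
BINARY_OP - → -12 - -12 = 0. Stack: [0]
STORE_FAST k → k=0. Stack: []
LOAD_FAST b → push -12. Stack: [-12]
LOAD_CONST → push 3. Stack: [-12, 3]
BINARY_OP << → -12 << 3 = -96. Stack: [-96]
STORE_FAST u → u=-96. Stack: []
LOAD_FAST_LOAD_FAST u,b → push -96,-12. Stack: [-96, -12]
COMPARE_OP bool(<=) → -96 vs -12 = True. Stack: [True]
POP_JUMP_IF_FALSE → pop True; no jump. Stack: []
LOAD_CONST → push 32. Stack: [32]
LOAD_FAST b → push -12. Stack: [32, -12]
BINARY_OP & → 32 & -12 = 32. Stack: [32]
STORE_FAST n → n=32. Stack: []
LOAD_FAST n → push 32. Stack: [32]
RETURN_VALUE → return 32.

32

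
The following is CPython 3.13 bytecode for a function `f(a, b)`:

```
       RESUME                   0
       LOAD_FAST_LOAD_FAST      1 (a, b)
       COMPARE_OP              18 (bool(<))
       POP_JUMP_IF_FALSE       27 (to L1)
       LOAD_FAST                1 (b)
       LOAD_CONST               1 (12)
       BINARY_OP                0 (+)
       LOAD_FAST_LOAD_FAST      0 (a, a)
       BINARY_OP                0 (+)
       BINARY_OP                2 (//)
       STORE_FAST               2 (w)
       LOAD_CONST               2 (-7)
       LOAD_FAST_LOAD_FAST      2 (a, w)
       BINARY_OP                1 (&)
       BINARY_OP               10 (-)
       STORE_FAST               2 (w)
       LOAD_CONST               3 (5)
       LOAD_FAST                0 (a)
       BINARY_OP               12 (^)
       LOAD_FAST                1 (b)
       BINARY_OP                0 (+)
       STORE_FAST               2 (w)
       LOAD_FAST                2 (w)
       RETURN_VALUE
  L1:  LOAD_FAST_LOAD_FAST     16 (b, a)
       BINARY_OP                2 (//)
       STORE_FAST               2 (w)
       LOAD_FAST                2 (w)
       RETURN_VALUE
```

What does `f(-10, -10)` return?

1

LOAD_FAST_LOAD_FAST a,b → push -10,-10. Stack: [-10, -10]
COMPARE_OP bool(<) → -10 vs -10 = False. Stack: [False]
POP_JUMP_IF_FALSE → pop False; jump. Stack: []
LOAD_FAST_LOAD_FAST b,a → push -10,-10. Stack: [-10, -10]
BINARY_OP // → -10 // -10 = 1. Stack: [1]
STORE_FAST w → w=1. Stack: []
LOAD_FAST w → push 1. Stack: [1]
RETURN_VALUE → return 1.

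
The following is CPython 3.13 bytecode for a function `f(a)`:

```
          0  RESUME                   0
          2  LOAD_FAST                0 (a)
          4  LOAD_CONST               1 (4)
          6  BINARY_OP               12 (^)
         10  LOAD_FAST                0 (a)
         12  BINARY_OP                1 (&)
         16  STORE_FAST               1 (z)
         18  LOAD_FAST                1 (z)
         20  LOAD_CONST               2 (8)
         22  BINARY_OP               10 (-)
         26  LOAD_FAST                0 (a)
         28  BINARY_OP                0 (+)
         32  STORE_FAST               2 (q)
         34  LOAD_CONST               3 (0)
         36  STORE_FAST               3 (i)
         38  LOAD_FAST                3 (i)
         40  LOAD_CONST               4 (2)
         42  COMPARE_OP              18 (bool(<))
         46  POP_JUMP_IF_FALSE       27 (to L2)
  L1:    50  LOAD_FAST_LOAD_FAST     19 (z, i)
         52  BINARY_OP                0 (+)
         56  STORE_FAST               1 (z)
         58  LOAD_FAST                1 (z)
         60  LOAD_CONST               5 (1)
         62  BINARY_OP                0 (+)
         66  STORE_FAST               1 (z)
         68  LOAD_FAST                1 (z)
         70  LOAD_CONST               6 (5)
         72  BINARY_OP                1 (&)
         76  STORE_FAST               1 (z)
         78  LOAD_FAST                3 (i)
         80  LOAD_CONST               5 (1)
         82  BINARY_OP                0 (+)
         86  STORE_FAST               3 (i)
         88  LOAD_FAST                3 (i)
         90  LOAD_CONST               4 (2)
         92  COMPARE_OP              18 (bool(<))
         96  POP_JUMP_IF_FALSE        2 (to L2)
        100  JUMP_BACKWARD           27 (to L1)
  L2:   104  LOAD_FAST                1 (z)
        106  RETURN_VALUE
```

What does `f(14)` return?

LOAD_FAST a → push 14. Stack: [14]
LOAD_CONST → push 4. Stack: [14, 4]
BINARY_OP ^ → 14 ^ 4 = 10. Stack: [10]
LOAD_FAST a → push 14. Stack: [10, 14]
BINARY_OP & → 10 & 14 = 10. Stack: [10]
STORE_FAST z → z=10. Stack: []
LOAD_FAST z → push 10. Stack: [10]
LOAD_CONST → push 8. Stack: [10, 8]
BINARY_OP - → 10 - 8 = 2. Stack: [2]
LOAD_FAST a → push 14. Stack: [2, 14]
BINARY_OP + → 2 + 14 = 16. Stack: [16]
STORE_FAST q → q=16. Stack: []
LOAD_CONST → push 0. Stack: [0]
STORE_FAST i → i=0. Stack: []
LOAD_FAST i → push 0. Stack: [0]
LOAD_CONST → push 2. Stack: [0, 2]
COMPARE_OP bool(<) → 0 vs 2 = True. Stack: [True]
POP_JUMP_IF_FALSE → pop True; no jump. Stack: []
LOAD_FAST_LOAD_FAST z,i → push 10,0. Stack: [10, 0]
BINARY_OP + → 10 + 0 = 10. Stack: [10]
STORE_FAST z → z=10. Stack: []
LOAD_FAST z → push 10. Stack: [10]
LOAD_CONST → push 1. Stack: [10, 1]
BINARY_OP + → 10 + 1 = 11. Stack: [11]
STORE_FAST z → z=11. Stack: []
LOAD_FAST z → push 11. Stack: [11]
LOAD_CONST → push 5. Stack: [11, 5]
BINARY_OP & → 11 & 5 = 1. Stack: [1]
STORE_FAST z → z=1. Stack: []
LOAD_FAST i → push 0. Stack: [0]
LOAD_CONST → push 1. Stack: [0, 1]
BINARY_OP + → 0 + 1 = 1. Stack: [1]
STORE_FAST i → i=1. Stack: []
LOAD_FAST i → push 1. Stack: [1]
LOAD_CONST → push 2. Stack: [1, 2]
COMPARE_OP bool(<) → 1 vs 2 = True. Stack: [True]
POP_JUMP_IF_FALSE → pop True; no jump. Stack: []
LOAD_FAST_LOAD_FAST z,i → push 1,1. Stack: [1, 1]
BINARY_OP + → 1 + 1 = 2. Stack: [2]
STORE_FAST z → z=2. Stack: []
LOAD_FAST z → push 2. Stack: [2]
LOAD_CONST → push 1. Stack: [2, 1]
BINARY_OP + → 2 + 1 = 3. Stack: [3]
STORE_FAST z → z=3. Stack: []
LOAD_FAST z → push 3. Stack: [3]
LOAD_CONST → push 5. Stack: [3, 5]
BINARY_OP & → 3 & 5 = 1. Stack: [1]
STORE_FAST z → z=1. Stack: []
LOAD_FAST i → push 1. Stack: [1]
LOAD_CONST → push 1. Stack: [1, 1]
BINARY_OP + → 1 + 1 = 2. Stack: [2]
STORE_FAST i → i=2. Stack: []
LOAD_FAST i → push 2. Stack: [2]
LOAD_CONST → push 2. Stack: [2, 2]
COMPARE_OP bool(<) → 2 vs 2 = False. Stack: [False]
POP_JUMP_IF_FALSE → pop False; jump. Stack: []
LOAD_FAST z → push 1. Stack: [1]
RETURN_VALUE → return 1.

1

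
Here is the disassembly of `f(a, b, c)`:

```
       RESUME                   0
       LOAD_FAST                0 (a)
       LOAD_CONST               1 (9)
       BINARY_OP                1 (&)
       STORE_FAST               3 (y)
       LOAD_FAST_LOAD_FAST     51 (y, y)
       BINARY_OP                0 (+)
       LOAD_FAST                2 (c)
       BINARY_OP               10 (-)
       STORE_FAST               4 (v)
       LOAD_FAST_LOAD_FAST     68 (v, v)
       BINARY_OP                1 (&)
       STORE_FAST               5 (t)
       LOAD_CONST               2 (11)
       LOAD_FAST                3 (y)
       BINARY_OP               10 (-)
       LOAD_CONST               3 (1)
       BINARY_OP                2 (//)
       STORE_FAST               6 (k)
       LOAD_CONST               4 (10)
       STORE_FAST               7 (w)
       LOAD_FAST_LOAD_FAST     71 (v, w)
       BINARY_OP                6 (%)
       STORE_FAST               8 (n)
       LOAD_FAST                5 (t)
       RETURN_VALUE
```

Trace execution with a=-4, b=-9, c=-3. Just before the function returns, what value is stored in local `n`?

LOAD_FAST a → push -4. Stack: [-4]
LOAD_CONST → push 9. Stack: [-4, 9]
BINARY_OP & → -4 & 9 = 8. Stack: [8]
STORE_FAST y → y=8. Stack: []
LOAD_FAST_LOAD_FAST y,y → push 8,8. Stack: [8, 8]
BINARY_OP + → 8 + 8 = 16. Stack: [16]
LOAD_FAST c → push -3. Stack: [16, -3]
BINARY_OP - → 16 - -3 = 19. Stack: [19]
STORE_FAST v → v=19. Stack: []
LOAD_FAST_LOAD_FAST v,v → push 19,19. Stack: [19, 19]
BINARY_OP & → 19 & 19 = 19. Stack: [19]
STORE_FAST t → t=19. Stack: []
LOAD_CONST → push 11. Stack: [11]
LOAD_FAST y → push 8. Stack: [11, 8]
BINARY_OP - → 11 - 8 = 3. Stack: [3]
LOAD_CONST → push 1. Stack: [3, 1]
BINARY_OP // → 3 // 1 = 3. Stack: [3]
STORE_FAST k → k=3. Stack: []
LOAD_CONST → push 10. Stack: [10]
STORE_FAST w → w=10. Stack: []
LOAD_FAST_LOAD_FAST v,w → push 19,10. Stack: [19, 10]
BINARY_OP % → 19 % 10 = 9. Stack: [9]
STORE_FAST n → n=9. Stack: []
LOAD_FAST t → push 19. Stack: [19]
RETURN_VALUE → return 19.

9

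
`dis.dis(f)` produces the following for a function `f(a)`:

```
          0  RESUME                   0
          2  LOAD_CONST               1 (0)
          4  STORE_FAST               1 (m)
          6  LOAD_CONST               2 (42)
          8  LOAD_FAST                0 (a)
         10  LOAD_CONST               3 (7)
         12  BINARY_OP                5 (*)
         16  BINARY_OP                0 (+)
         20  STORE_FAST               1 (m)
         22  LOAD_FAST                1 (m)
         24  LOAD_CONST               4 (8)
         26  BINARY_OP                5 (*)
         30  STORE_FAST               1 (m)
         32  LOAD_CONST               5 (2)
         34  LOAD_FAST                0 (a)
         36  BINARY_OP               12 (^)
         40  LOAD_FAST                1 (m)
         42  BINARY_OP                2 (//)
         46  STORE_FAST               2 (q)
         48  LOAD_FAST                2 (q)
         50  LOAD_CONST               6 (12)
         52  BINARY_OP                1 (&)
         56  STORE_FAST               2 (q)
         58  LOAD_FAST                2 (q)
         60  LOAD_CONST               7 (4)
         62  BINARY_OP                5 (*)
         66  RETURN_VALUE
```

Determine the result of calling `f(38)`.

0

LOAD_CONST → push 0. Stack: [0]
STORE_FAST m → m=0. Stack: []
LOAD_CONST → push 42. Stack: [42]
LOAD_FAST a → push 38. Stack: [42, 38]
LOAD_CONST → push 7. Stack: [42, 38, 7]
BINARY_OP * → 38 * 7 = 266. Stack: [42, 266]
BINARY_OP + → 42 + 266 = 308. Stack: [308]
STORE_FAST m → m=308. Stack: []
LOAD_FAST m → push 308. Stack: [308]
LOAD_CONST → push 8. Stack: [308, 8]
BINARY_OP * → 308 * 8 = 2464. Stack: [2464]
STORE_FAST m → m=2464. Stack: []
LOAD_CONST → push 2. Stack: [2]
LOAD_FAST a → push 38. Stack: [2, 38]
BINARY_OP ^ → 2 ^ 38 = 36. Stack: [36]
LOAD_FAST m → push 2464. Stack: [36, 2464]
BINARY_OP // → 36 // 2464 = 0. Stack: [0]
STORE_FAST q → q=0. Stack: []
LOAD_FAST q → push 0. Stack: [0]
LOAD_CONST → push 12. Stack: [0, 12]
BINARY_OP & → 0 & 12 = 0. Stack: [0]
STORE_FAST q → q=0. Stack: []
LOAD_FAST q → push 0. Stack: [0]
LOAD_CONST → push 4. Stack: [0, 4]
BINARY_OP * → 0 * 4 = 0. Stack: [0]
RETURN_VALUE → return 0.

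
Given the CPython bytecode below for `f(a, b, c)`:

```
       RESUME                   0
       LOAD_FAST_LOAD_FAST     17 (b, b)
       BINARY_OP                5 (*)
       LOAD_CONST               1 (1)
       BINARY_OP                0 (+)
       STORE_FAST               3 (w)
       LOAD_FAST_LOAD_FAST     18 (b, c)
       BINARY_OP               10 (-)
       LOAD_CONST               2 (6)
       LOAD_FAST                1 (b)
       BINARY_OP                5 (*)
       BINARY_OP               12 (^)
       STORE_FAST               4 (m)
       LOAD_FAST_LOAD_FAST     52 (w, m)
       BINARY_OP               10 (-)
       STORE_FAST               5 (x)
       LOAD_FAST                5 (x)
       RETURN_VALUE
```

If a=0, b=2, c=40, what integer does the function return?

47

LOAD_FAST_LOAD_FAST b,b → push 2,2. Stack: [2, 2]
BINARY_OP * → 2 * 2 = 4. Stack: [4]
LOAD_CONST → push 1. Stack: [4, 1]
BINARY_OP + → 4 + 1 = 5. Stack: [5]
STORE_FAST w → w=5. Stack: []
LOAD_FAST_LOAD_FAST b,c → push 2,40. Stack: [2, 40]
BINARY_OP - → 2 - 40 = -38. Stack: [-38]
LOAD_CONST → push 6. Stack: [-38, 6]
LOAD_FAST b → push 2. Stack: [-38, 6, 2]
BINARY_OP * → 6 * 2 = 12. Stack: [-38, 12]
BINARY_OP ^ → -38 ^ 12 = -42. Stack: [-42]
STORE_FAST m → m=-42. Stack: []
LOAD_FAST_LOAD_FAST w,m → push 5,-42. Stack: [5, -42]
BINARY_OP - → 5 - -42 = 47. Stack: [47]
STORE_FAST x → x=47. Stack: []
LOAD_FAST x → push 47. Stack: [47]
RETURN_VALUE → return 47.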